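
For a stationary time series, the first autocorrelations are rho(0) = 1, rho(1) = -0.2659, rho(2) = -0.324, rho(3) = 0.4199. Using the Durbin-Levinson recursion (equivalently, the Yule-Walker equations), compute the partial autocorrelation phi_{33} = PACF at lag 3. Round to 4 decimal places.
\phi_{33} = 0.2419

The PACF at lag k is phi_{kk}, the last component of the solution
to the Yule-Walker system G_k phi = r_k where
  (G_k)_{ij} = rho(|i - j|), (r_k)_i = rho(i), i,j = 1..k.
Equivalently, Durbin-Levinson gives phi_{kk} iteratively:
  phi_{11} = rho(1)
  phi_{kk} = [rho(k) - sum_{j=1..k-1} phi_{k-1,j} rho(k-j)]
            / [1 - sum_{j=1..k-1} phi_{k-1,j} rho(j)],
  phi_{k,j} = phi_{k-1,j} - phi_{kk} phi_{k-1,k-j},  j = 1..k-1.
Step k = 1:
  phi_11 = rho(1) = -0.2659.
Step k = 2:
  phi_22 = [rho(2) - phi_11 rho(1)] / [1 - phi_11 rho(1)] = [-0.324 - (-0.2659)(-0.2659)] / [1 - (-0.2659)(-0.2659)]
         = -0.39470281 / 0.92929719 = -0.424733.
  Update: phi_21 = phi_11 - phi_22 phi_11 = -0.2659 - (-0.424733)(-0.2659) = -0.378836.
Step k = 3:
  phi_33 = [rho(3) - phi_21 rho(2) - phi_22 rho(1)] / [1 - phi_21 rho(1) - phi_22 rho(2)]
    numerator   = 0.4199 - (-0.378836)(-0.324) - (-0.424733)(-0.2659) = 0.18422061
    denominator = 1 - (-0.378836)(-0.2659) - (-0.424733)(-0.324) = 0.76165404
  phi_33 = 0.18422061 / 0.76165404 = 0.2419.
Therefore phi_{33} = 0.2419.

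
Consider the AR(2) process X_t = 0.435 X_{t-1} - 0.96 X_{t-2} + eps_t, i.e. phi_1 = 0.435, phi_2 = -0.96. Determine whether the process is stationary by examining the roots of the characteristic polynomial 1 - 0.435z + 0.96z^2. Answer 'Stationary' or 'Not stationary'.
\text{Stationary}

The AR(p) characteristic polynomial is P(z) = 1 - 0.435z + 0.96z^2.
Stationarity requires all roots to lie outside the unit circle, i.e. |z| > 1 for every root.
Set 1 + (-0.435) z + (0.96) z^2 = 0, i.e. a z^2 + b z + c = 0 with a = 0.96, b = -0.435, c = 1.
Discriminant D = b^2 - 4ac = (-0.435)^2 - 4*(0.96)*1 = 0.189225 - (3.84) = -3.650775.
D < 0, so the roots are the complex-conjugate pair z = (-b +/- i sqrt(-D)) / (2a) = 0.2266 +/- 0.9952i.
For a conjugate pair |z|^2 = z * conj(z) = (product of roots) = c/a = 1/(0.96) = 1.041667, so |z| = sqrt(1.041667) = 1.0206 for both roots.
Moduli of all roots: 1.0206, 1.0206.
All moduli strictly greater than 1? Yes.
Verdict: Stationary.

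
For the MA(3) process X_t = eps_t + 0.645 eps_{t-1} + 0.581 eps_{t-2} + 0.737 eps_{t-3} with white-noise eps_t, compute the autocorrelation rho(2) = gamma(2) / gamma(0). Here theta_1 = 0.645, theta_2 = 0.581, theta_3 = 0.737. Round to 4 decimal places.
\rho(2) = 0.4599

For an MA(q) process with theta_0 = 1, the autocovariance is
  gamma(k) = sigma^2 * sum_{i=0..q-k} theta_i * theta_{i+k},
and rho(k) = gamma(k) / gamma(0). Sigma^2 cancels.
  numerator   = (1)*(0.581) + (0.645)*(0.737) = 1.056365.
  denominator = (1)^2 + (0.645)^2 + (0.581)^2 + (0.737)^2 = 2.296755.
  rho(2) = 1.056365 / 2.296755 = 0.4599.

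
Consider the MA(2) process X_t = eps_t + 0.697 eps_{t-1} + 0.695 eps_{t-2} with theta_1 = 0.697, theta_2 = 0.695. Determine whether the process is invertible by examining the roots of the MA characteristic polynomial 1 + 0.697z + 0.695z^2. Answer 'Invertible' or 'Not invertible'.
\text{Invertible}

The MA(q) characteristic polynomial is P(z) = 1 + 0.697z + 0.695z^2.
Invertibility requires all roots to lie outside the unit circle, i.e. |z| > 1 for every root.
Set 1 + (0.697) z + (0.695) z^2 = 0, i.e. a z^2 + b z + c = 0 with a = 0.695, b = 0.697, c = 1.
Discriminant D = b^2 - 4ac = (0.697)^2 - 4*(0.695)*1 = 0.485809 - (2.78) = -2.294191.
D < 0, so the roots are the complex-conjugate pair z = (-b +/- i sqrt(-D)) / (2a) = -0.5014 +/- 1.0897i.
For a conjugate pair |z|^2 = z * conj(z) = (product of roots) = c/a = 1/(0.695) = 1.438849, so |z| = sqrt(1.438849) = 1.1995 for both roots.
Moduli of all roots: 1.1995, 1.1995.
All moduli strictly greater than 1? Yes.
Verdict: Invertible.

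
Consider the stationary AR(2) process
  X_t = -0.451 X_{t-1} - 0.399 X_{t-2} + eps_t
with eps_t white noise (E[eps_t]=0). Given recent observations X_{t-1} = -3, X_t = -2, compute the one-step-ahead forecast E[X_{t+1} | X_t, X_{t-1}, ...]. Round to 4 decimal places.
E[X_{t+1} \mid \mathcal F_t] = 2.0990

For an AR(p) model X_t = c + sum_i phi_i X_{t-i} + eps_t, the
one-step-ahead conditional mean is
  E[X_{t+1} | X_t, ...] = c + sum_i phi_i X_{t+1-i}.
Substitute known values:
  E[X_{t+1} | ...] = (-0.451) * (-2) + (-0.399) * (-3)
                   = 2.0990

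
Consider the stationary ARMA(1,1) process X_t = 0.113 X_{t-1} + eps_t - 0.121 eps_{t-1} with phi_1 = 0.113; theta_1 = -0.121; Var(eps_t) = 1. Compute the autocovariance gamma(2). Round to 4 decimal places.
\gamma(2) = -0.0009

Multiply the model equation by X_{t-k} and take expectations. With theta_0 = psi_0 = 1 and psi_j the MA(infinity) weights, this gives
  gamma(k) - sum_i phi_i gamma(k-i) = c_k,
  c_k = sigma^2 * sum_{j=k..q} theta_j psi_{j-k}   (c_k = 0 for k > q),
using gamma(-m) = gamma(m).
psi-weights needed (psi_j = theta_j + sum_i phi_i psi_{j-i}):
  psi_1 = theta_1 + phi_1 = -0.121 + (0.113) = -0.008
Right-hand sides:
  c_0 = sigma^2 (1 + theta_1 psi_1) = 1 * (1 + (-0.121)(-0.008)) = 1 * 1.000968 = 1.000968
  c_1 = sigma^2 theta_1 = 1 * (-0.121) = -0.121
  c_2 = 0
Equations for k = 0 and k = 1 (AR order 1):
  gamma(0) = phi_1 gamma(1) + c_0
  gamma(1) = phi_1 gamma(0) + c_1
Substituting the second into the first: gamma(0) (1 - phi_1^2) = c_0 + phi_1 c_1, so
  gamma(0) = (c_0 + phi_1 c_1) / (1 - phi_1^2) = (1.000968 + (0.113)(-0.121)) / (1 - (0.113)^2) = 0.987295 / 0.987231 = 1.000065.
  gamma(1) = phi_1 gamma(0) + c_1 = (0.113)(1.000065) + (-0.121) = -0.007993.
For k = 2 (> q): gamma(2) = phi_1 gamma(1) = (0.113)(-0.007993) = -0.000903.
Therefore gamma(2) = -0.0009 (to 4 decimal places).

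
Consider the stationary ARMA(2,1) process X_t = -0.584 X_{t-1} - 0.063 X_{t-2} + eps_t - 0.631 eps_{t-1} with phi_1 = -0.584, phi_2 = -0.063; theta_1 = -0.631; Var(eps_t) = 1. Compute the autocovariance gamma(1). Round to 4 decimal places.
\gamma(1) = -2.2459

Multiply the model equation by X_{t-k} and take expectations. With theta_0 = psi_0 = 1 and psi_j the MA(infinity) weights, this gives
  gamma(k) - sum_i phi_i gamma(k-i) = c_k,
  c_k = sigma^2 * sum_{j=k..q} theta_j psi_{j-k}   (c_k = 0 for k > q),
using gamma(-m) = gamma(m).
psi-weights needed (psi_j = theta_j + sum_i phi_i psi_{j-i}):
  psi_1 = theta_1 + phi_1 = -0.631 + (-0.584) = -1.215
Right-hand sides:
  c_0 = sigma^2 (1 + theta_1 psi_1) = 1 * (1 + (-0.631)(-1.215)) = 1 * 1.766665 = 1.766665
  c_1 = sigma^2 theta_1 = 1 * (-0.631) = -0.631
  c_2 = 0
Equations for k = 0, 1, 2 (AR order 2, c_2 = 0):
  (E0) gamma(0) = phi_1 gamma(1) + phi_2 gamma(2) + c_0
  (E1) gamma(1) = phi_1 gamma(0) + phi_2 gamma(1) + c_1
  (E2) gamma(2) = phi_1 gamma(1) + phi_2 gamma(0)
From (E1): gamma(1) = A gamma(0) + B with
  A = phi_1 / (1 - phi_2) = -0.584 / 1.063 = -0.549389,   B = c_1 / (1 - phi_2) = -0.631 / 1.063 = -0.593603.
Insert (E2) into (E0): gamma(0) (1 - phi_2^2) = phi_1 (1 + phi_2) gamma(1) + c_0.
  phi_1 (1 + phi_2) = (-0.584)(0.937) = -0.547208,   1 - phi_2^2 = 0.996031.
Replace gamma(1) by A gamma(0) + B and collect gamma(0):
  gamma(0) [0.996031 - (-0.547208)(-0.549389)] = (-0.547208)(-0.593603) + 1.766665
  gamma(0) * 0.695401 = 2.091489
  gamma(0) = 2.091489 / 0.695401 = 3.007601.
  gamma(1) = A gamma(0) + B = (-0.549389)(3.007601) + (-0.593603) = -2.245944.
Therefore gamma(1) = -2.2459 (to 4 decimal places).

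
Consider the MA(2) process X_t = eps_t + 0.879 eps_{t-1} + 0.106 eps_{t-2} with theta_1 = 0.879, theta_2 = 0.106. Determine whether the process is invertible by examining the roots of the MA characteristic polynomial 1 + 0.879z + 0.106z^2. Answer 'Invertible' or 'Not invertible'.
\text{Invertible}

The MA(q) characteristic polynomial is P(z) = 1 + 0.879z + 0.106z^2.
Invertibility requires all roots to lie outside the unit circle, i.e. |z| > 1 for every root.
Set 1 + (0.879) z + (0.106) z^2 = 0, i.e. a z^2 + b z + c = 0 with a = 0.106, b = 0.879, c = 1.
Discriminant D = b^2 - 4ac = (0.879)^2 - 4*(0.106)*1 = 0.772641 - (0.424) = 0.348641.
D >= 0, so the roots are real: z = (-b +/- sqrt(D)) / (2a) = (-0.879 +/- 0.590458) / (0.212).
  z_1 = (-0.879 + 0.590458) / (0.212) = -1.361,   |z_1| = 1.361.
  z_2 = (-0.879 - 0.590458) / (0.212) = -6.9314,   |z_2| = 6.9314.
Moduli of all roots: 1.3610, 6.9314.
All moduli strictly greater than 1? Yes.
Verdict: Invertible.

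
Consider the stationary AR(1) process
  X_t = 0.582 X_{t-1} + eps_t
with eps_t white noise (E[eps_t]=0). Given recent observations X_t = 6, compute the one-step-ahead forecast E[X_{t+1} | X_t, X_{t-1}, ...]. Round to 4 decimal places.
E[X_{t+1} \mid \mathcal F_t] = 3.4920

For an AR(p) model X_t = c + sum_i phi_i X_{t-i} + eps_t, the
one-step-ahead conditional mean is
  E[X_{t+1} | X_t, ...] = c + sum_i phi_i X_{t+1-i}.
Substitute known values:
  E[X_{t+1} | ...] = (0.582) * (6)
                   = 3.4920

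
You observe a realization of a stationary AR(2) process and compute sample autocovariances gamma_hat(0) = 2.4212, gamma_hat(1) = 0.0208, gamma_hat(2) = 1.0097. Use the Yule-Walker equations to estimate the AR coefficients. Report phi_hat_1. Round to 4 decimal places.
\hat\phi_{1} = 0.0050

The Yule-Walker equations for an AR(p) process read, in matrix form,
  Gamma_p phi = r_p,   with   (Gamma_p)_{ij} = gamma(|i - j|),
                       (r_p)_i = gamma(i),   i,j = 1..p.
Substitute the sample gammas (Toeplitz matrix and right-hand side of size 2):
  Gamma_p = [[2.4212, 0.0208], [0.0208, 2.4212]]
  r_p     = [0.0208, 1.0097]
Written out:
  2.4212 phi_1 + 0.0208 phi_2 = 0.0208
  0.0208 phi_1 + 2.4212 phi_2 = 1.0097
Solve by Cramer's rule:
  det = gamma(0)^2 - gamma(1)^2 = (2.4212)^2 - (0.0208)^2 = 5.86220944 - 0.00043264 = 5.8617768
  phi_hat_1 = [gamma(1) gamma(0) - gamma(1) gamma(2)] / det = [(0.0208)(2.4212) - (0.0208)(1.0097)] / 5.8617768 = 0.0293592 / 5.8617768 = 0.005
  phi_hat_2 = [gamma(0) gamma(2) - gamma(1)^2] / det = [(2.4212)(1.0097) - (0.0208)^2] / 5.8617768 = 2.444253 / 5.8617768 = 0.417
So phi_hat = [0.0050, 0.4170].
Therefore phi_hat_1 = 0.0050.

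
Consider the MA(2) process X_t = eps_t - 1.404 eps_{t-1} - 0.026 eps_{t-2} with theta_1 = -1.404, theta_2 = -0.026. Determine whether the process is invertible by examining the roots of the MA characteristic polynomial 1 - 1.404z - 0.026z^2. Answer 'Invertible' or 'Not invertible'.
\text{Not invertible}

The MA(q) characteristic polynomial is P(z) = 1 - 1.404z - 0.026z^2.
Invertibility requires all roots to lie outside the unit circle, i.e. |z| > 1 for every root.
Set 1 + (-1.404) z + (-0.026) z^2 = 0, i.e. a z^2 + b z + c = 0 with a = -0.026, b = -1.404, c = 1.
Discriminant D = b^2 - 4ac = (-1.404)^2 - 4*(-0.026)*1 = 1.971216 - (-0.104) = 2.075216.
D >= 0, so the roots are real: z = (-b +/- sqrt(D)) / (2a) = (1.404 +/- 1.440561) / (-0.052).
  z_1 = (1.404 + 1.440561) / (-0.052) = -54.7031,   |z_1| = 54.7031.
  z_2 = (1.404 - 1.440561) / (-0.052) = 0.7031,   |z_2| = 0.7031.
Moduli of all roots: 54.7031, 0.7031.
All moduli strictly greater than 1? No.
Verdict: Not invertible.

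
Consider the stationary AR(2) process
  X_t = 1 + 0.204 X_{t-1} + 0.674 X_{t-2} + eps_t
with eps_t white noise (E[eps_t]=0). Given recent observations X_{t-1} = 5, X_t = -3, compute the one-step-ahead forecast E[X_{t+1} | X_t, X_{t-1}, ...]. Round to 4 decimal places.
E[X_{t+1} \mid \mathcal F_t] = 3.7580

For an AR(p) model X_t = c + sum_i phi_i X_{t-i} + eps_t, the
one-step-ahead conditional mean is
  E[X_{t+1} | X_t, ...] = c + sum_i phi_i X_{t+1-i}.
Substitute known values:
  E[X_{t+1} | ...] = 1 + (0.204) * (-3) + (0.674) * (5)
                   = 3.7580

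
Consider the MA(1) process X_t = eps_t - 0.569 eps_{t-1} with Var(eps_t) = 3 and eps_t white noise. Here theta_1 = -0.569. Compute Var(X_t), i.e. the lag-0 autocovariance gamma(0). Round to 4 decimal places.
\gamma(0) = 3.9713

For an MA(q) process X_t = eps_t + sum_i theta_i eps_{t-i} with
Var(eps_t) = sigma^2, the variance is
  gamma(0) = sigma^2 * (1 + sum_i theta_i^2).
  sum_i theta_i^2 = (-0.569)^2 = 0.323761.
  gamma(0) = 3 * (1 + 0.323761) = 3 * 1.323761 = 3.971283, which rounds to 3.9713.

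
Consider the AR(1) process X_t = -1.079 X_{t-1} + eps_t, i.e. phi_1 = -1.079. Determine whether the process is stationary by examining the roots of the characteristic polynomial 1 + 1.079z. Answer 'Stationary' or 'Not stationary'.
\text{Not stationary}

The AR(p) characteristic polynomial is P(z) = 1 + 1.079z.
Stationarity requires all roots to lie outside the unit circle, i.e. |z| > 1 for every root.
This is linear in z: 1 + (1.079) z = 0  =>  z = -1/(1.079) = -0.926784,  |z| = 0.926784.
Moduli of all roots: 0.9268.
All moduli strictly greater than 1? No.
Verdict: Not stationary.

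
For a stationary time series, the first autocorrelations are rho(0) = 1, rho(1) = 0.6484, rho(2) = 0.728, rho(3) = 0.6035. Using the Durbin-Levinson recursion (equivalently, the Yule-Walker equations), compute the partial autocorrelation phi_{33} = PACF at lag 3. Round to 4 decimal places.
\phi_{33} = 0.0910

The PACF at lag k is phi_{kk}, the last component of the solution
to the Yule-Walker system G_k phi = r_k where
  (G_k)_{ij} = rho(|i - j|), (r_k)_i = rho(i), i,j = 1..k.
Equivalently, Durbin-Levinson gives phi_{kk} iteratively:
  phi_{11} = rho(1)
  phi_{kk} = [rho(k) - sum_{j=1..k-1} phi_{k-1,j} rho(k-j)]
            / [1 - sum_{j=1..k-1} phi_{k-1,j} rho(j)],
  phi_{k,j} = phi_{k-1,j} - phi_{kk} phi_{k-1,k-j},  j = 1..k-1.
Step k = 1:
  phi_11 = rho(1) = 0.6484.
Step k = 2:
  phi_22 = [rho(2) - phi_11 rho(1)] / [1 - phi_11 rho(1)] = [0.728 - (0.6484)(0.6484)] / [1 - (0.6484)(0.6484)]
         = 0.30757744 / 0.57957744 = 0.530693.
  Update: phi_21 = phi_11 - phi_22 phi_11 = 0.6484 - (0.530693)(0.6484) = 0.304299.
Step k = 3:
  phi_33 = [rho(3) - phi_21 rho(2) - phi_22 rho(1)] / [1 - phi_21 rho(1) - phi_22 rho(2)]
    numerator   = 0.6035 - (0.304299)(0.728) - (0.530693)(0.6484) = 0.03786931
    denominator = 1 - (0.304299)(0.6484) - (0.530693)(0.728) = 0.41634838
  phi_33 = 0.03786931 / 0.41634838 = 0.091.
Therefore phi_{33} = 0.0910.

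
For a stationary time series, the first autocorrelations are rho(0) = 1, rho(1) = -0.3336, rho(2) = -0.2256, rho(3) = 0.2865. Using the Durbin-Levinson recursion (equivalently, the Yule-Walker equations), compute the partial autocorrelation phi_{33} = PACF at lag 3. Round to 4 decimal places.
\phi_{33} = 0.0739

The PACF at lag k is phi_{kk}, the last component of the solution
to the Yule-Walker system G_k phi = r_k where
  (G_k)_{ij} = rho(|i - j|), (r_k)_i = rho(i), i,j = 1..k.
Equivalently, Durbin-Levinson gives phi_{kk} iteratively:
  phi_{11} = rho(1)
  phi_{kk} = [rho(k) - sum_{j=1..k-1} phi_{k-1,j} rho(k-j)]
            / [1 - sum_{j=1..k-1} phi_{k-1,j} rho(j)],
  phi_{k,j} = phi_{k-1,j} - phi_{kk} phi_{k-1,k-j},  j = 1..k-1.
Step k = 1:
  phi_11 = rho(1) = -0.3336.
Step k = 2:
  phi_22 = [rho(2) - phi_11 rho(1)] / [1 - phi_11 rho(1)] = [-0.2256 - (-0.3336)(-0.3336)] / [1 - (-0.3336)(-0.3336)]
         = -0.33688896 / 0.88871104 = -0.379076.
  Update: phi_21 = phi_11 - phi_22 phi_11 = -0.3336 - (-0.379076)(-0.3336) = -0.46006.
Step k = 3:
  phi_33 = [rho(3) - phi_21 rho(2) - phi_22 rho(1)] / [1 - phi_21 rho(1) - phi_22 rho(2)]
    numerator   = 0.2865 - (-0.46006)(-0.2256) - (-0.379076)(-0.3336) = 0.0562508
    denominator = 1 - (-0.46006)(-0.3336) - (-0.379076)(-0.2256) = 0.76100455
  phi_33 = 0.0562508 / 0.76100455 = 0.0739.
Therefore phi_{33} = 0.0739.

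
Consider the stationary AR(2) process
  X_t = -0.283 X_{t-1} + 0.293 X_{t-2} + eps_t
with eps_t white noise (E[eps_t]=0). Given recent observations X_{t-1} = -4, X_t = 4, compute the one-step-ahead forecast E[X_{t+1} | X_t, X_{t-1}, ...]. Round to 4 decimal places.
E[X_{t+1} \mid \mathcal F_t] = -2.3040

For an AR(p) model X_t = c + sum_i phi_i X_{t-i} + eps_t, the
one-step-ahead conditional mean is
  E[X_{t+1} | X_t, ...] = c + sum_i phi_i X_{t+1-i}.
Substitute known values:
  E[X_{t+1} | ...] = (-0.283) * (4) + (0.293) * (-4)
                   = -2.3040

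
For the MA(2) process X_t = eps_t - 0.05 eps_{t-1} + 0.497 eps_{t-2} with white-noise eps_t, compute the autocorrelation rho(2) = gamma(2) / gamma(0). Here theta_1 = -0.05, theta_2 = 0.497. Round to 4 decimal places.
\rho(2) = 0.3978

For an MA(q) process with theta_0 = 1, the autocovariance is
  gamma(k) = sigma^2 * sum_{i=0..q-k} theta_i * theta_{i+k},
and rho(k) = gamma(k) / gamma(0). Sigma^2 cancels.
  numerator   = (1)*(0.497) = 0.497.
  denominator = (1)^2 + (-0.05)^2 + (0.497)^2 = 1.249509.
  rho(2) = 0.497 / 1.249509 = 0.3978.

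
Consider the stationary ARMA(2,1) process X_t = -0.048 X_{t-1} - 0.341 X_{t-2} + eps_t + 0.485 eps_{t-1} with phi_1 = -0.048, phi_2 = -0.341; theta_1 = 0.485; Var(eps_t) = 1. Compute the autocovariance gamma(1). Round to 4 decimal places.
\gamma(1) = 0.3130

Multiply the model equation by X_{t-k} and take expectations. With theta_0 = psi_0 = 1 and psi_j the MA(infinity) weights, this gives
  gamma(k) - sum_i phi_i gamma(k-i) = c_k,
  c_k = sigma^2 * sum_{j=k..q} theta_j psi_{j-k}   (c_k = 0 for k > q),
using gamma(-m) = gamma(m).
psi-weights needed (psi_j = theta_j + sum_i phi_i psi_{j-i}):
  psi_1 = theta_1 + phi_1 = 0.485 + (-0.048) = 0.437
Right-hand sides:
  c_0 = sigma^2 (1 + theta_1 psi_1) = 1 * (1 + (0.485)(0.437)) = 1 * 1.211945 = 1.211945
  c_1 = sigma^2 theta_1 = 1 * (0.485) = 0.485
  c_2 = 0
Equations for k = 0, 1, 2 (AR order 2, c_2 = 0):
  (E0) gamma(0) = phi_1 gamma(1) + phi_2 gamma(2) + c_0
  (E1) gamma(1) = phi_1 gamma(0) + phi_2 gamma(1) + c_1
  (E2) gamma(2) = phi_1 gamma(1) + phi_2 gamma(0)
From (E1): gamma(1) = A gamma(0) + B with
  A = phi_1 / (1 - phi_2) = -0.048 / 1.341 = -0.035794,   B = c_1 / (1 - phi_2) = 0.485 / 1.341 = 0.36167.
Insert (E2) into (E0): gamma(0) (1 - phi_2^2) = phi_1 (1 + phi_2) gamma(1) + c_0.
  phi_1 (1 + phi_2) = (-0.048)(0.659) = -0.031632,   1 - phi_2^2 = 0.883719.
Replace gamma(1) by A gamma(0) + B and collect gamma(0):
  gamma(0) [0.883719 - (-0.031632)(-0.035794)] = (-0.031632)(0.36167) + 1.211945
  gamma(0) * 0.882587 = 1.200505
  gamma(0) = 1.200505 / 0.882587 = 1.360211.
  gamma(1) = A gamma(0) + B = (-0.035794)(1.360211) + (0.36167) = 0.312983.
Therefore gamma(1) = 0.3130 (to 4 decimal places).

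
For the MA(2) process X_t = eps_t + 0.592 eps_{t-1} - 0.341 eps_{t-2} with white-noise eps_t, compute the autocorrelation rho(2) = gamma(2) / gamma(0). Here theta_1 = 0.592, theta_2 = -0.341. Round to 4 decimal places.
\rho(2) = -0.2325

For an MA(q) process with theta_0 = 1, the autocovariance is
  gamma(k) = sigma^2 * sum_{i=0..q-k} theta_i * theta_{i+k},
and rho(k) = gamma(k) / gamma(0). Sigma^2 cancels.
  numerator   = (1)*(-0.341) = -0.341.
  denominator = (1)^2 + (0.592)^2 + (-0.341)^2 = 1.466745.
  rho(2) = -0.341 / 1.466745 = -0.2325.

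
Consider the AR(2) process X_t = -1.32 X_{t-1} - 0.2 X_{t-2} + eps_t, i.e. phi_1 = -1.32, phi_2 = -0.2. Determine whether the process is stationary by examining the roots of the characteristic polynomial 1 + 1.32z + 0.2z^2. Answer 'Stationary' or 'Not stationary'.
\text{Not stationary}

The AR(p) characteristic polynomial is P(z) = 1 + 1.32z + 0.2z^2.
Stationarity requires all roots to lie outside the unit circle, i.e. |z| > 1 for every root.
Set 1 + (1.32) z + (0.2) z^2 = 0, i.e. a z^2 + b z + c = 0 with a = 0.2, b = 1.32, c = 1.
Discriminant D = b^2 - 4ac = (1.32)^2 - 4*(0.2)*1 = 1.7424 - (0.8) = 0.9424.
D >= 0, so the roots are real: z = (-b +/- sqrt(D)) / (2a) = (-1.32 +/- 0.970773) / (0.4).
  z_1 = (-1.32 + 0.970773) / (0.4) = -0.8731,   |z_1| = 0.8731.
  z_2 = (-1.32 - 0.970773) / (0.4) = -5.7269,   |z_2| = 5.7269.
Moduli of all roots: 0.8731, 5.7269.
All moduli strictly greater than 1? No.
Verdict: Not stationary.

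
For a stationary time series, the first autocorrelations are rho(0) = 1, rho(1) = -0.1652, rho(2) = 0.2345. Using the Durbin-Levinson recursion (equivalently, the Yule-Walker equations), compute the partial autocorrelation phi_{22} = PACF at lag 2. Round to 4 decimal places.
\phi_{22} = 0.2130

The PACF at lag k is phi_{kk}, the last component of the solution
to the Yule-Walker system G_k phi = r_k where
  (G_k)_{ij} = rho(|i - j|), (r_k)_i = rho(i), i,j = 1..k.
Equivalently, Durbin-Levinson gives phi_{kk} iteratively:
  phi_{11} = rho(1)
  phi_{kk} = [rho(k) - sum_{j=1..k-1} phi_{k-1,j} rho(k-j)]
            / [1 - sum_{j=1..k-1} phi_{k-1,j} rho(j)],
  phi_{k,j} = phi_{k-1,j} - phi_{kk} phi_{k-1,k-j},  j = 1..k-1.
Step k = 1:
  phi_11 = rho(1) = -0.1652.
Step k = 2:
  phi_22 = [rho(2) - phi_11 rho(1)] / [1 - phi_11 rho(1)] = [0.2345 - (-0.1652)(-0.1652)] / [1 - (-0.1652)(-0.1652)]
         = 0.20720896 / 0.97270896 = 0.213.
Therefore phi_{22} = 0.2130.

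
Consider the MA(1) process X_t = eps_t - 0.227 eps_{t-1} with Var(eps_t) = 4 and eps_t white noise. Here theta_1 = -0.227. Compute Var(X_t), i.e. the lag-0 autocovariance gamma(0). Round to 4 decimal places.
\gamma(0) = 4.2061

For an MA(q) process X_t = eps_t + sum_i theta_i eps_{t-i} with
Var(eps_t) = sigma^2, the variance is
  gamma(0) = sigma^2 * (1 + sum_i theta_i^2).
  sum_i theta_i^2 = (-0.227)^2 = 0.051529.
  gamma(0) = 4 * (1 + 0.051529) = 4 * 1.051529 = 4.206116, which rounds to 4.2061.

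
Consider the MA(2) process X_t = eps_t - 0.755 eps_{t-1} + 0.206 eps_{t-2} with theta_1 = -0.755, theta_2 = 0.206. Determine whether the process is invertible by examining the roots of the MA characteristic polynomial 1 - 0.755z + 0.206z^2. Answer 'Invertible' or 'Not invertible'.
\text{Invertible}

The MA(q) characteristic polynomial is P(z) = 1 - 0.755z + 0.206z^2.
Invertibility requires all roots to lie outside the unit circle, i.e. |z| > 1 for every root.
Set 1 + (-0.755) z + (0.206) z^2 = 0, i.e. a z^2 + b z + c = 0 with a = 0.206, b = -0.755, c = 1.
Discriminant D = b^2 - 4ac = (-0.755)^2 - 4*(0.206)*1 = 0.570025 - (0.824) = -0.253975.
D < 0, so the roots are the complex-conjugate pair z = (-b +/- i sqrt(-D)) / (2a) = 1.8325 +/- 1.2232i.
For a conjugate pair |z|^2 = z * conj(z) = (product of roots) = c/a = 1/(0.206) = 4.854369, so |z| = sqrt(4.854369) = 2.2033 for both roots.
Moduli of all roots: 2.2033, 2.2033.
All moduli strictly greater than 1? Yes.
Verdict: Invertible.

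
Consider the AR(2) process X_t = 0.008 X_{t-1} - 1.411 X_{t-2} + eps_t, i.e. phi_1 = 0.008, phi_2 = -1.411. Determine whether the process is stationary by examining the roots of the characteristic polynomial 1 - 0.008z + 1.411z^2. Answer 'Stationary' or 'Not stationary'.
\text{Not stationary}

The AR(p) characteristic polynomial is P(z) = 1 - 0.008z + 1.411z^2.
Stationarity requires all roots to lie outside the unit circle, i.e. |z| > 1 for every root.
Set 1 + (-0.008) z + (1.411) z^2 = 0, i.e. a z^2 + b z + c = 0 with a = 1.411, b = -0.008, c = 1.
Discriminant D = b^2 - 4ac = (-0.008)^2 - 4*(1.411)*1 = 0.000064 - (5.644) = -5.643936.
D < 0, so the roots are the complex-conjugate pair z = (-b +/- i sqrt(-D)) / (2a) = 0.0028 +/- 0.8418i.
For a conjugate pair |z|^2 = z * conj(z) = (product of roots) = c/a = 1/(1.411) = 0.708717, so |z| = sqrt(0.708717) = 0.8419 for both roots.
Moduli of all roots: 0.8419, 0.8419.
All moduli strictly greater than 1? No.
Verdict: Not stationary.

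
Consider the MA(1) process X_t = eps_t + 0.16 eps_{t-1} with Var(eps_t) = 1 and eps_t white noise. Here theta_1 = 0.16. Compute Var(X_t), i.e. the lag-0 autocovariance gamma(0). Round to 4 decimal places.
\gamma(0) = 1.0256

For an MA(q) process X_t = eps_t + sum_i theta_i eps_{t-i} with
Var(eps_t) = sigma^2, the variance is
  gamma(0) = sigma^2 * (1 + sum_i theta_i^2).
  sum_i theta_i^2 = (0.16)^2 = 0.0256.
  gamma(0) = 1 * (1 + 0.0256) = 1 * 1.0256 = 1.0256.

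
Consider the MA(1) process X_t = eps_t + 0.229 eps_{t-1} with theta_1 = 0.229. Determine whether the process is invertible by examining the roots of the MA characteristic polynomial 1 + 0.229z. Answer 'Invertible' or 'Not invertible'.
\text{Invertible}

The MA(q) characteristic polynomial is P(z) = 1 + 0.229z.
Invertibility requires all roots to lie outside the unit circle, i.e. |z| > 1 for every root.
This is linear in z: 1 + (0.229) z = 0  =>  z = -1/(0.229) = -4.366812,  |z| = 4.366812.
Moduli of all roots: 4.3668.
All moduli strictly greater than 1? Yes.
Verdict: Invertible.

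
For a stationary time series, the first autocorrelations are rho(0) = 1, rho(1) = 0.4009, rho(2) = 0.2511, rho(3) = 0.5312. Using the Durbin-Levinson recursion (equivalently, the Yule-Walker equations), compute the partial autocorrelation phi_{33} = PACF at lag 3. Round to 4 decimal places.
\phi_{33} = 0.4800

The PACF at lag k is phi_{kk}, the last component of the solution
to the Yule-Walker system G_k phi = r_k where
  (G_k)_{ij} = rho(|i - j|), (r_k)_i = rho(i), i,j = 1..k.
Equivalently, Durbin-Levinson gives phi_{kk} iteratively:
  phi_{11} = rho(1)
  phi_{kk} = [rho(k) - sum_{j=1..k-1} phi_{k-1,j} rho(k-j)]
            / [1 - sum_{j=1..k-1} phi_{k-1,j} rho(j)],
  phi_{k,j} = phi_{k-1,j} - phi_{kk} phi_{k-1,k-j},  j = 1..k-1.
Step k = 1:
  phi_11 = rho(1) = 0.4009.
Step k = 2:
  phi_22 = [rho(2) - phi_11 rho(1)] / [1 - phi_11 rho(1)] = [0.2511 - (0.4009)(0.4009)] / [1 - (0.4009)(0.4009)]
         = 0.09037919 / 0.83927919 = 0.107687.
  Update: phi_21 = phi_11 - phi_22 phi_11 = 0.4009 - (0.107687)(0.4009) = 0.357728.
Step k = 3:
  phi_33 = [rho(3) - phi_21 rho(2) - phi_22 rho(1)] / [1 - phi_21 rho(1) - phi_22 rho(2)]
    numerator   = 0.5312 - (0.357728)(0.2511) - (0.107687)(0.4009) = 0.39820281
    denominator = 1 - (0.357728)(0.4009) - (0.107687)(0.2511) = 0.82954656
  phi_33 = 0.39820281 / 0.82954656 = 0.48.
Therefore phi_{33} = 0.4800.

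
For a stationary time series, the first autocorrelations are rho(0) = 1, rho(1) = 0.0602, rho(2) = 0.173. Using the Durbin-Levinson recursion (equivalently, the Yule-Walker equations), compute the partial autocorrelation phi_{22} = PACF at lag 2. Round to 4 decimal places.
\phi_{22} = 0.1700

The PACF at lag k is phi_{kk}, the last component of the solution
to the Yule-Walker system G_k phi = r_k where
  (G_k)_{ij} = rho(|i - j|), (r_k)_i = rho(i), i,j = 1..k.
Equivalently, Durbin-Levinson gives phi_{kk} iteratively:
  phi_{11} = rho(1)
  phi_{kk} = [rho(k) - sum_{j=1..k-1} phi_{k-1,j} rho(k-j)]
            / [1 - sum_{j=1..k-1} phi_{k-1,j} rho(j)],
  phi_{k,j} = phi_{k-1,j} - phi_{kk} phi_{k-1,k-j},  j = 1..k-1.
Step k = 1:
  phi_11 = rho(1) = 0.0602.
Step k = 2:
  phi_22 = [rho(2) - phi_11 rho(1)] / [1 - phi_11 rho(1)] = [0.173 - (0.0602)(0.0602)] / [1 - (0.0602)(0.0602)]
         = 0.16937596 / 0.99637596 = 0.17.
Therefore phi_{22} = 0.1700.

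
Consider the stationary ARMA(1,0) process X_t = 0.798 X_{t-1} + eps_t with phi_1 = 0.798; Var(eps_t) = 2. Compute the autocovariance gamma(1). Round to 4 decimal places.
\gamma(1) = 4.3943

Multiply the model equation by X_{t-k} and take expectations. With theta_0 = psi_0 = 1 and psi_j the MA(infinity) weights, this gives
  gamma(k) - sum_i phi_i gamma(k-i) = c_k,
  c_k = sigma^2 * sum_{j=k..q} theta_j psi_{j-k}   (c_k = 0 for k > q),
using gamma(-m) = gamma(m).
Pure AR (q = 0): c_0 = sigma^2 = 2, c_k = 0 for k >= 1.
Equations for k = 0 and k = 1 (AR order 1):
  gamma(0) = phi_1 gamma(1) + c_0
  gamma(1) = phi_1 gamma(0) + c_1
Substituting the second into the first: gamma(0) (1 - phi_1^2) = c_0 + phi_1 c_1, so
  gamma(0) = c_0 / (1 - phi_1^2) = 2 / (1 - (0.798)^2) = 2 / 0.363196 = 5.506669.
  gamma(1) = phi_1 gamma(0) = (0.798)(5.506669) = 4.394322.
Therefore gamma(1) = 4.3943 (to 4 decimal places).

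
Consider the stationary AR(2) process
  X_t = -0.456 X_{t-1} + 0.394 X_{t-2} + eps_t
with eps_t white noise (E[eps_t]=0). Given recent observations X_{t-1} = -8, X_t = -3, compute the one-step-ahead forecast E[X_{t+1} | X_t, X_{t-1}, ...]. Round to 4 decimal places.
E[X_{t+1} \mid \mathcal F_t] = -1.7840

For an AR(p) model X_t = c + sum_i phi_i X_{t-i} + eps_t, the
one-step-ahead conditional mean is
  E[X_{t+1} | X_t, ...] = c + sum_i phi_i X_{t+1-i}.
Substitute known values:
  E[X_{t+1} | ...] = (-0.456) * (-3) + (0.394) * (-8)
                   = -1.7840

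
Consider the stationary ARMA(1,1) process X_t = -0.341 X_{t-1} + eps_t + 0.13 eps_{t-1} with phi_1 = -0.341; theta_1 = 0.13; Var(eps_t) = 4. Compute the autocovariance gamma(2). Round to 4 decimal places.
\gamma(2) = 0.3112

Multiply the model equation by X_{t-k} and take expectations. With theta_0 = psi_0 = 1 and psi_j the MA(infinity) weights, this gives
  gamma(k) - sum_i phi_i gamma(k-i) = c_k,
  c_k = sigma^2 * sum_{j=k..q} theta_j psi_{j-k}   (c_k = 0 for k > q),
using gamma(-m) = gamma(m).
psi-weights needed (psi_j = theta_j + sum_i phi_i psi_{j-i}):
  psi_1 = theta_1 + phi_1 = 0.13 + (-0.341) = -0.211
Right-hand sides:
  c_0 = sigma^2 (1 + theta_1 psi_1) = 4 * (1 + (0.13)(-0.211)) = 4 * 0.97257 = 3.89028
  c_1 = sigma^2 theta_1 = 4 * (0.13) = 0.52
  c_2 = 0
Equations for k = 0 and k = 1 (AR order 1):
  gamma(0) = phi_1 gamma(1) + c_0
  gamma(1) = phi_1 gamma(0) + c_1
Substituting the second into the first: gamma(0) (1 - phi_1^2) = c_0 + phi_1 c_1, so
  gamma(0) = (c_0 + phi_1 c_1) / (1 - phi_1^2) = (3.89028 + (-0.341)(0.52)) / (1 - (-0.341)^2) = 3.71296 / 0.883719 = 4.201517.
  gamma(1) = phi_1 gamma(0) + c_1 = (-0.341)(4.201517) + (0.52) = -0.912717.
For k = 2 (> q): gamma(2) = phi_1 gamma(1) = (-0.341)(-0.912717) = 0.311237.
Therefore gamma(2) = 0.3112 (to 4 decimal places).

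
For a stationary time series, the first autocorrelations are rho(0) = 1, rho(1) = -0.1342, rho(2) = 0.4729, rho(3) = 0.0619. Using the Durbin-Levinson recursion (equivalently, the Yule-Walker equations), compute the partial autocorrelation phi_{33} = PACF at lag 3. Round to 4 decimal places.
\phi_{33} = 0.2050

The PACF at lag k is phi_{kk}, the last component of the solution
to the Yule-Walker system G_k phi = r_k where
  (G_k)_{ij} = rho(|i - j|), (r_k)_i = rho(i), i,j = 1..k.
Equivalently, Durbin-Levinson gives phi_{kk} iteratively:
  phi_{11} = rho(1)
  phi_{kk} = [rho(k) - sum_{j=1..k-1} phi_{k-1,j} rho(k-j)]
            / [1 - sum_{j=1..k-1} phi_{k-1,j} rho(j)],
  phi_{k,j} = phi_{k-1,j} - phi_{kk} phi_{k-1,k-j},  j = 1..k-1.
Step k = 1:
  phi_11 = rho(1) = -0.1342.
Step k = 2:
  phi_22 = [rho(2) - phi_11 rho(1)] / [1 - phi_11 rho(1)] = [0.4729 - (-0.1342)(-0.1342)] / [1 - (-0.1342)(-0.1342)]
         = 0.45489036 / 0.98199036 = 0.463233.
  Update: phi_21 = phi_11 - phi_22 phi_11 = -0.1342 - (0.463233)(-0.1342) = -0.072034.
Step k = 3:
  phi_33 = [rho(3) - phi_21 rho(2) - phi_22 rho(1)] / [1 - phi_21 rho(1) - phi_22 rho(2)]
    numerator   = 0.0619 - (-0.072034)(0.4729) - (0.463233)(-0.1342) = 0.15813081
    denominator = 1 - (-0.072034)(-0.1342) - (0.463233)(0.4729) = 0.77127012
  phi_33 = 0.15813081 / 0.77127012 = 0.205.
Therefore phi_{33} = 0.2050.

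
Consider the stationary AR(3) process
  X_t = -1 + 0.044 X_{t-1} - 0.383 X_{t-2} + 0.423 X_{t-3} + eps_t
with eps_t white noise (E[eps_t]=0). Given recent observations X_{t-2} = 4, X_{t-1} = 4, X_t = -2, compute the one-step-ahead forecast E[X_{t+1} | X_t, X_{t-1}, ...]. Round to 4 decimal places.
E[X_{t+1} \mid \mathcal F_t] = -0.9280

For an AR(p) model X_t = c + sum_i phi_i X_{t-i} + eps_t, the
one-step-ahead conditional mean is
  E[X_{t+1} | X_t, ...] = c + sum_i phi_i X_{t+1-i}.
Substitute known values:
  E[X_{t+1} | ...] = -1 + (0.044) * (-2) + (-0.383) * (4) + (0.423) * (4)
                   = -0.9280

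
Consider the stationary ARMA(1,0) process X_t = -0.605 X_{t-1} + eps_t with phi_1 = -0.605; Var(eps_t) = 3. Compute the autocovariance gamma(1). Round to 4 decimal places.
\gamma(1) = -2.8629

Multiply the model equation by X_{t-k} and take expectations. With theta_0 = psi_0 = 1 and psi_j the MA(infinity) weights, this gives
  gamma(k) - sum_i phi_i gamma(k-i) = c_k,
  c_k = sigma^2 * sum_{j=k..q} theta_j psi_{j-k}   (c_k = 0 for k > q),
using gamma(-m) = gamma(m).
Pure AR (q = 0): c_0 = sigma^2 = 3, c_k = 0 for k >= 1.
Equations for k = 0 and k = 1 (AR order 1):
  gamma(0) = phi_1 gamma(1) + c_0
  gamma(1) = phi_1 gamma(0) + c_1
Substituting the second into the first: gamma(0) (1 - phi_1^2) = c_0 + phi_1 c_1, so
  gamma(0) = c_0 / (1 - phi_1^2) = 3 / (1 - (-0.605)^2) = 3 / 0.633975 = 4.732048.
  gamma(1) = phi_1 gamma(0) = (-0.605)(4.732048) = -2.862889.
Therefore gamma(1) = -2.8629 (to 4 decimal places).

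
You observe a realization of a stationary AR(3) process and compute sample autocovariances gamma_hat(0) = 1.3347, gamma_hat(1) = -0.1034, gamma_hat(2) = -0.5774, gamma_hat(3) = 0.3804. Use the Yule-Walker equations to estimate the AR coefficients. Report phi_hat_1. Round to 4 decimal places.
\hat\phi_{1} = 0.0000

The Yule-Walker equations for an AR(p) process read, in matrix form,
  Gamma_p phi = r_p,   with   (Gamma_p)_{ij} = gamma(|i - j|),
                       (r_p)_i = gamma(i),   i,j = 1..p.
Substitute the sample gammas (Toeplitz matrix and right-hand side of size 3):
  Gamma_p = [[1.3347, -0.1034, -0.5774], [-0.1034, 1.3347, -0.1034], [-0.5774, -0.1034, 1.3347]]
  r_p     = [-0.1034, -0.5774, 0.3804]
Written out (R1..R3):
  (R1) 1.3347 phi_1 - 0.1034 phi_2 - 0.5774 phi_3 = -0.1034
  (R2) -0.1034 phi_1 + 1.3347 phi_2 - 0.1034 phi_3 = -0.5774
  (R3) -0.5774 phi_1 - 0.1034 phi_2 + 1.3347 phi_3 = 0.3804
Gaussian elimination:
  R2 <- R2 - (-0.1034/1.3347) R1 = R2 - (-0.077471) R1:  1.32669 phi_2 - 0.148132 phi_3 = -0.58541
  R3 <- R3 - (-0.5774/1.3347) R1 = R3 - (-0.432607) R1:  -0.148132 phi_2 + 1.084913 phi_3 = 0.335668
  R3 <- R3 - (-0.148132/1.32669) R2 = R3 - (-0.111655) R2:  1.068373 phi_3 = 0.270304
Back-substitution:
  phi_hat_3 = 0.270304 / 1.068373 = 0.253006
  phi_hat_2 = (-0.58541 - (-0.148132)(0.253006)) / 1.32669 = -0.413007
  phi_hat_1 = (-0.1034 - (-0.1034)(-0.413007) - (-0.5774)(0.253006)) / 1.3347 = -0.000015
So phi_hat = [-0.0000, -0.4130, 0.2530].
Therefore phi_hat_1 = 0.0000.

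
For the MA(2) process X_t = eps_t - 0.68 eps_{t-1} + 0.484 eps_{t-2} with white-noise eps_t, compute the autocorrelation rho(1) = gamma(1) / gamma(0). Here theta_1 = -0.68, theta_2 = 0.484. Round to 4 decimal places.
\rho(1) = -0.5948

For an MA(q) process with theta_0 = 1, the autocovariance is
  gamma(k) = sigma^2 * sum_{i=0..q-k} theta_i * theta_{i+k},
and rho(k) = gamma(k) / gamma(0). Sigma^2 cancels.
  numerator   = (1)*(-0.68) + (-0.68)*(0.484) = -1.00912.
  denominator = (1)^2 + (-0.68)^2 + (0.484)^2 = 1.696656.
  rho(1) = -1.00912 / 1.696656 = -0.5948.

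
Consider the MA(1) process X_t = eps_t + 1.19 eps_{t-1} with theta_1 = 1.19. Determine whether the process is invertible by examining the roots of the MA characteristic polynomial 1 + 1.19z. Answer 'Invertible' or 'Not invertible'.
\text{Not invertible}

The MA(q) characteristic polynomial is P(z) = 1 + 1.19z.
Invertibility requires all roots to lie outside the unit circle, i.e. |z| > 1 for every root.
This is linear in z: 1 + (1.19) z = 0  =>  z = -1/(1.19) = -0.840336,  |z| = 0.840336.
Moduli of all roots: 0.8403.
All moduli strictly greater than 1? No.
Verdict: Not invertible.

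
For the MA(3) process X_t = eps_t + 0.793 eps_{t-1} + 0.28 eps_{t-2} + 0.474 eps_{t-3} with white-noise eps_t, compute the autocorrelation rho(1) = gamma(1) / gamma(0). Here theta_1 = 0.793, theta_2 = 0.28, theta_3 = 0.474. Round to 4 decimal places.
\rho(1) = 0.5941

For an MA(q) process with theta_0 = 1, the autocovariance is
  gamma(k) = sigma^2 * sum_{i=0..q-k} theta_i * theta_{i+k},
and rho(k) = gamma(k) / gamma(0). Sigma^2 cancels.
  numerator   = (1)*(0.793) + (0.793)*(0.28) + (0.28)*(0.474) = 1.14776.
  denominator = (1)^2 + (0.793)^2 + (0.28)^2 + (0.474)^2 = 1.931925.
  rho(1) = 1.14776 / 1.931925 = 0.5941.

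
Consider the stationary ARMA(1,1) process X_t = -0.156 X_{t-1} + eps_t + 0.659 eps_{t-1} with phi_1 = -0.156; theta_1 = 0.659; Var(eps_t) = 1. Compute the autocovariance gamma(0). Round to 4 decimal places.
\gamma(0) = 1.2593

Multiply the model equation by X_{t-k} and take expectations. With theta_0 = psi_0 = 1 and psi_j the MA(infinity) weights, this gives
  gamma(k) - sum_i phi_i gamma(k-i) = c_k,
  c_k = sigma^2 * sum_{j=k..q} theta_j psi_{j-k}   (c_k = 0 for k > q),
using gamma(-m) = gamma(m).
psi-weights needed (psi_j = theta_j + sum_i phi_i psi_{j-i}):
  psi_1 = theta_1 + phi_1 = 0.659 + (-0.156) = 0.503
Right-hand sides:
  c_0 = sigma^2 (1 + theta_1 psi_1) = 1 * (1 + (0.659)(0.503)) = 1 * 1.331477 = 1.331477
  c_1 = sigma^2 theta_1 = 1 * (0.659) = 0.659
  c_2 = 0
Equations for k = 0 and k = 1 (AR order 1):
  gamma(0) = phi_1 gamma(1) + c_0
  gamma(1) = phi_1 gamma(0) + c_1
Substituting the second into the first: gamma(0) (1 - phi_1^2) = c_0 + phi_1 c_1, so
  gamma(0) = (c_0 + phi_1 c_1) / (1 - phi_1^2) = (1.331477 + (-0.156)(0.659)) / (1 - (-0.156)^2) = 1.228673 / 0.975664 = 1.25932.
Therefore gamma(0) = 1.2593 (to 4 decimal places).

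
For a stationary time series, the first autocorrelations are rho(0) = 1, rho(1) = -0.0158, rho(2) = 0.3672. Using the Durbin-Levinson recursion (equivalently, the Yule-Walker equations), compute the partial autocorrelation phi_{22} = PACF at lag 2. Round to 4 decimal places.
\phi_{22} = 0.3670

The PACF at lag k is phi_{kk}, the last component of the solution
to the Yule-Walker system G_k phi = r_k where
  (G_k)_{ij} = rho(|i - j|), (r_k)_i = rho(i), i,j = 1..k.
Equivalently, Durbin-Levinson gives phi_{kk} iteratively:
  phi_{11} = rho(1)
  phi_{kk} = [rho(k) - sum_{j=1..k-1} phi_{k-1,j} rho(k-j)]
            / [1 - sum_{j=1..k-1} phi_{k-1,j} rho(j)],
  phi_{k,j} = phi_{k-1,j} - phi_{kk} phi_{k-1,k-j},  j = 1..k-1.
Step k = 1:
  phi_11 = rho(1) = -0.0158.
Step k = 2:
  phi_22 = [rho(2) - phi_11 rho(1)] / [1 - phi_11 rho(1)] = [0.3672 - (-0.0158)(-0.0158)] / [1 - (-0.0158)(-0.0158)]
         = 0.36695036 / 0.99975036 = 0.367.
Therefore phi_{22} = 0.3670.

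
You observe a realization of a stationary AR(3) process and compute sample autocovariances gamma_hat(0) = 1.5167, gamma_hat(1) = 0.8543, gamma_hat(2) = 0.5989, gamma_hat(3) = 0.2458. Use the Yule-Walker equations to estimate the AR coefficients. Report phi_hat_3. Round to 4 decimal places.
\hat\phi_{3} = -0.1470

The Yule-Walker equations for an AR(p) process read, in matrix form,
  Gamma_p phi = r_p,   with   (Gamma_p)_{ij} = gamma(|i - j|),
                       (r_p)_i = gamma(i),   i,j = 1..p.
Substitute the sample gammas (Toeplitz matrix and right-hand side of size 3):
  Gamma_p = [[1.5167, 0.8543, 0.5989], [0.8543, 1.5167, 0.8543], [0.5989, 0.8543, 1.5167]]
  r_p     = [0.8543, 0.5989, 0.2458]
Written out (R1..R3):
  (R1) 1.5167 phi_1 + 0.8543 phi_2 + 0.5989 phi_3 = 0.8543
  (R2) 0.8543 phi_1 + 1.5167 phi_2 + 0.8543 phi_3 = 0.5989
  (R3) 0.5989 phi_1 + 0.8543 phi_2 + 1.5167 phi_3 = 0.2458
Gaussian elimination:
  R2 <- R2 - (0.8543/1.5167) R1 = R2 - (0.563262) R1:  1.035505 phi_2 + 0.516962 phi_3 = 0.117705
  R3 <- R3 - (0.5989/1.5167) R1 = R3 - (0.39487) R1:  0.516962 phi_2 + 1.280212 phi_3 = -0.091538
  R3 <- R3 - (0.516962/1.035505) R2 = R3 - (0.499237) R2:  1.022126 phi_3 = -0.1503
Back-substitution:
  phi_hat_3 = -0.1503 / 1.022126 = -0.147047
  phi_hat_2 = (0.117705 - (0.516962)(-0.147047)) / 1.035505 = 0.18708
  phi_hat_1 = (0.8543 - (0.8543)(0.18708) - (0.5989)(-0.147047)) / 1.5167 = 0.515951
So phi_hat = [0.5160, 0.1871, -0.1470].
Therefore phi_hat_3 = -0.1470.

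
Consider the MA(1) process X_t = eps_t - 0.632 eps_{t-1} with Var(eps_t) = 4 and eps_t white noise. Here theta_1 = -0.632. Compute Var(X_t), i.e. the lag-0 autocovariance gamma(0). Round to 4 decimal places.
\gamma(0) = 5.5977

For an MA(q) process X_t = eps_t + sum_i theta_i eps_{t-i} with
Var(eps_t) = sigma^2, the variance is
  gamma(0) = sigma^2 * (1 + sum_i theta_i^2).
  sum_i theta_i^2 = (-0.632)^2 = 0.399424.
  gamma(0) = 4 * (1 + 0.399424) = 4 * 1.399424 = 5.597696, which rounds to 5.5977.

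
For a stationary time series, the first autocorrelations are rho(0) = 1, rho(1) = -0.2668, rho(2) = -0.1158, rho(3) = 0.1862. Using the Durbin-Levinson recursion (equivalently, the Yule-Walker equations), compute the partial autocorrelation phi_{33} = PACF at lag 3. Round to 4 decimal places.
\phi_{33} = 0.1070

The PACF at lag k is phi_{kk}, the last component of the solution
to the Yule-Walker system G_k phi = r_k where
  (G_k)_{ij} = rho(|i - j|), (r_k)_i = rho(i), i,j = 1..k.
Equivalently, Durbin-Levinson gives phi_{kk} iteratively:
  phi_{11} = rho(1)
  phi_{kk} = [rho(k) - sum_{j=1..k-1} phi_{k-1,j} rho(k-j)]
            / [1 - sum_{j=1..k-1} phi_{k-1,j} rho(j)],
  phi_{k,j} = phi_{k-1,j} - phi_{kk} phi_{k-1,k-j},  j = 1..k-1.
Step k = 1:
  phi_11 = rho(1) = -0.2668.
Step k = 2:
  phi_22 = [rho(2) - phi_11 rho(1)] / [1 - phi_11 rho(1)] = [-0.1158 - (-0.2668)(-0.2668)] / [1 - (-0.2668)(-0.2668)]
         = -0.18698224 / 0.92881776 = -0.201312.
  Update: phi_21 = phi_11 - phi_22 phi_11 = -0.2668 - (-0.201312)(-0.2668) = -0.32051.
Step k = 3:
  phi_33 = [rho(3) - phi_21 rho(2) - phi_22 rho(1)] / [1 - phi_21 rho(1) - phi_22 rho(2)]
    numerator   = 0.1862 - (-0.32051)(-0.1158) - (-0.201312)(-0.2668) = 0.09537487
    denominator = 1 - (-0.32051)(-0.2668) - (-0.201312)(-0.1158) = 0.89117598
  phi_33 = 0.09537487 / 0.89117598 = 0.107.
Therefore phi_{33} = 0.1070.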